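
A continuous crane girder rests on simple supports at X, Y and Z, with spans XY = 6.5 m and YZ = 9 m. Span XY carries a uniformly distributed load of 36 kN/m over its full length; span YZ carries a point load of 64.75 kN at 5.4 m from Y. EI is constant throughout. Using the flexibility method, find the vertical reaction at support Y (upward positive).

Release continuity at Y by inserting a hinge; the redundant is the internal moment M_Y. The primary structure is two simply-supported spans XY and YZ.
Discontinuity in slope at Y on the released structure — sum the simple-span end rotations:
  span XY: UDL 36: wL³/(24EI) = 411.9/EI
  span YZ: point load 64.75 at a = 5.4: Pab(L + b)/(6LEI) = 293.7/EI
  relative rotation θ_0 = (411.9 + 293.7)/EI = 705.6/EI
A unit hogging moment at Y produces rotation L₁/(3EI) + L₂/(3EI) = 5.167/EI.
Compatibility: M_Y·(L₁+L₂)/(3EI) = θ_0, giving M_Y = 136.6 kN·m (hogging).
Span XY, ΣM about X with M_Y applied at Y: R_Y^{XY}·6.5 = 760.5 + 136.6, so R_Y^{XY} = 138 kN and R_X = 234 − 138 = 95.99 kN.
Span YZ, ΣM about Z: R_Y^{YZ}·9 = 233.1 + 136.6, so R_Y^{YZ} = 41.08 kN and R_Z = 64.75 − 41.08 = 23.67 kN.
R_Y = 138 + 41.08 = 179.1 kN.

R_Y = 179.1 kN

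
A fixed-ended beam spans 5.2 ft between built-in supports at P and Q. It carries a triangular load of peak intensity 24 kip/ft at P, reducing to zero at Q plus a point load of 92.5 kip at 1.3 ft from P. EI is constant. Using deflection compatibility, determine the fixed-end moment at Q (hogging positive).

M_Q = 44.18 kip·ft

Take the two fixed-end moments M_P, M_Q as redundants; the released structure is the simple span PQ.
End rotations of the released simple span under the applied load (×1/EI):
  at P: triangular load, peak 24: w₀L³/(45EI) = 74.99/EI
  at Q: triangular load, peak 24: 7w₀L³/(360EI) = 65.62/EI
  at P: point load 92.5 at a = 1.3: Pab(L + b)/(6LEI) = 136.8/EI
  at Q: point load 92.5 at a = 1.3: Pab(L + a)/(6LEI) = 97.7/EI
  θ_P0 = 211.8/EI,  θ_Q0 = 163.3/EI
Flexibility coefficients: a unit moment at one end gives L/(3EI) there and L/(6EI) at the far end, so f₁₁ = f₂₂ = 1.733/EI and f₁₂ = f₂₁ = 0.8667/EI.
Compatibility — zero rotation at each built-in end:
  1.733 M_P + 0.8667 M_Q = 211.8
  0.8667 M_P + 1.733 M_Q = 163.3
Solving the pair gives M_P = 100.1 kip·ft and M_Q = 44.18 kip·ft (hogging).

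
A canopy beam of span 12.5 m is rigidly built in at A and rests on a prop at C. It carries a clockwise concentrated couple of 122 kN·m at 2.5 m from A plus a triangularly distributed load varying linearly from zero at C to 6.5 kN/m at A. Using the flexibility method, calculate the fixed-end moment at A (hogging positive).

M_A = 123.8 kN·m

Take the reaction at C as the redundant and release it; the primary structure is a cantilever fixed at A.
Free-end deflection of the primary structure under the applied loading (downward +):
  clockwise couple 122 at a = 2.5: M₀a(2L − a)/(2EI) = 3431/EI
  triangular load, peak 6.5 at the fixed end: w₀L⁴/(30EI) = 5290/EI
  δ_0 = 8721/EI
Flexibility coefficient — unit upward force at C: δ_{CC} = L³/(3EI) = 651/EI.
The prop prevents deflection at C: R_C = δ_0/δ_{CC} = 8721/651 = 13.4 kN.
Moment equilibrium about A: M_A = Σ(load moments about A) − R_C·L = 291.3 − 13.4×12.5 = 123.8 kN·m.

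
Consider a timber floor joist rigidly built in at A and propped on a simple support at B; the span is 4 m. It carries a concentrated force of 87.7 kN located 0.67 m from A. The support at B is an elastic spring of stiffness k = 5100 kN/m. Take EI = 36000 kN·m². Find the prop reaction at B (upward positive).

R_B = 2.618 kN

Take the reaction at B as the redundant and release it; the primary structure is a cantilever fixed at A.
Downward deflection at the released point B due to the loads:
  point load 87.7 at a = 0.67: Pa²(3L − a)/(6EI) = 74.34/EI
Flexibility coefficient — unit upward force at B: δ_{BB} = L³/(3EI) = 21.33/EI.
With EI = 36000 kN·m²: δ_0 = 0.002065 m and δ_{BB} = 0.000593 m/kN.
Compatibility — the spring shortens by R_B/k under the reaction it provides: δ_0 − R_B·δ_{BB} = R_B/k. With 1/k = 0.000196 m/kN, R_B = δ_0 / (δ_{BB} + 1/k) = 0.002065 / (0.000593 + 0.000196) = 2.618 kN.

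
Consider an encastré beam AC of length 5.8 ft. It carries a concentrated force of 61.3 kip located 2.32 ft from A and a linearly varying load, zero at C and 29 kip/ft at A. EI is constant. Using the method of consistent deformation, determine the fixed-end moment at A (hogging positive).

M_A = 99.98 kip·ft

Take the two fixed-end moments M_A, M_C as redundants; the released structure is the simple span AC.
End rotations of the released simple span under the applied load (×1/EI):
  at A: point load 61.3 at a = 2.32: Pab(L + b)/(6LEI) = 132/EI
  at C: point load 61.3 at a = 2.32: Pab(L + a)/(6LEI) = 115.5/EI
  at A: triangular load, peak 29: w₀L³/(45EI) = 125.7/EI
  at C: triangular load, peak 29: 7w₀L³/(360EI) = 110/EI
  θ_A0 = 257.7/EI,  θ_C0 = 225.5/EI
Flexibility coefficients: a unit moment at one end gives L/(3EI) there and L/(6EI) at the far end, so f₁₁ = f₂₂ = 1.933/EI and f₁₂ = f₂₁ = 0.9667/EI.
Compatibility — zero rotation at each built-in end:
  1.933 M_A + 0.9667 M_C = 257.7
  0.9667 M_A + 1.933 M_C = 225.5
Solving the pair gives M_A = 99.98 kip·ft and M_C = 66.65 kip·ft (hogging).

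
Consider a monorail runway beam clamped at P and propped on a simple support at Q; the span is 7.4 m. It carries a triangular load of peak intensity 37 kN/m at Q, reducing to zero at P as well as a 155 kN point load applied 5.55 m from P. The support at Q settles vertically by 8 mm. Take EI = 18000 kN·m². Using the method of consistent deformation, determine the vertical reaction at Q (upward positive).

Remove the prop at Q; the released (primary) structure is a cantilever built in at P.
Deflection at Q on the released cantilever, summing each load's contribution:
  triangular load, peak 37 at the free end: 11w₀L⁴/(120EI) = 10170/EI
  point load 155 at a = 5.55: Pa²(3L − a)/(6EI) = 13249/EI
  δ_0 = 23419/EI
Tip deflection under a unit load at Q: L³/(3EI) = 135.1/EI.
With EI = 18000 kN·m²: δ_0 = 1.3011 m and δ_{QQ} = 0.007504 m/kN.
Compatibility — the beam at Q must follow the support down by 0.008 m: δ_0 − R_Q·δ_{QQ} = 0.008, so R_Q = (1.3011 − 0.008)/0.007504 = 172.3 kN.

R_Q = 172.3 kN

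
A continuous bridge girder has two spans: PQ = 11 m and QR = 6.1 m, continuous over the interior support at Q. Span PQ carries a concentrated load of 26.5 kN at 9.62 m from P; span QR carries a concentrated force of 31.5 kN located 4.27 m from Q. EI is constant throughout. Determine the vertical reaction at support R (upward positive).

R_R = 17.36 kN

Take M_Q as the redundant. Released structure: two simple spans PQ and QR with a hinge at Q.
End slopes at the hinge Q, treating each span as simply supported:
  span PQ: point load 26.5 at a = 9.62: Pab(L + a)/(6LEI) = 109.9/EI
  span QR: point load 31.5 at a = 4.27: Pab(L + b)/(6LEI) = 53.33/EI
  relative rotation θ_0 = (109.9 + 53.33)/EI = 163.2/EI
A unit hogging moment at Q produces rotation L₁/(3EI) + L₂/(3EI) = 5.7/EI.
Slope continuity at Q: θ_0 = M_Q·5.7/EI, so M_Q = 163.2/5.7 = 28.64 kN·m (hogging).
Span QR, ΣM about R: R_Q^{QR}·6.1 = 57.65 + 28.64, so R_Q^{QR} = 14.14 kN and R_R = 31.5 − 14.14 = 17.36 kN.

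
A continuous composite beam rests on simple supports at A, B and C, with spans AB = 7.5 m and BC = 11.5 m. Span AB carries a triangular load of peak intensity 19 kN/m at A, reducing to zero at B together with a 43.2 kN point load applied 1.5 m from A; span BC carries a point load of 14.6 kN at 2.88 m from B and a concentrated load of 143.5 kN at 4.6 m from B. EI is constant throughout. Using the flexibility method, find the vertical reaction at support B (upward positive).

Release continuity at B by inserting a hinge; the redundant is the internal moment M_B. The primary structure is two simply-supported spans AB and BC.
End slopes at the hinge B, treating each span as simply supported:
  span AB: triangular load, peak 19: 7w₀L³/(360EI) = 155.9/EI
  span AB: point load 43.2 at a = 1.5: Pab(L + a)/(6LEI) = 77.76/EI
  span BC: point load 14.6 at a = 2.88: Pab(L + b)/(6LEI) = 105.7/EI
  span BC: point load 143.5 at a = 4.6: Pab(L + b)/(6LEI) = 1215/EI
  relative rotation θ_0 = (233.6 + 1320)/EI = 1554/EI
A unit hogging moment at B produces rotation L₁/(3EI) + L₂/(3EI) = 6.333/EI.
Compatibility: M_B·(L₁+L₂)/(3EI) = θ_0, giving M_B = 245.4 kN·m (hogging).
Span AB, ΣM about A with M_B applied at B: R_B^{AB}·7.5 = 242.9 + 245.4, so R_B^{AB} = 65.1 kN and R_A = 114.5 − 65.1 = 49.35 kN.
Span BC, ΣM about C: R_B^{BC}·11.5 = 1116 + 245.4, so R_B^{BC} = 118.4 kN and R_C = 158.1 − 118.4 = 39.72 kN.
R_B = 65.1 + 118.4 = 183.5 kN.

R_B = 183.5 kN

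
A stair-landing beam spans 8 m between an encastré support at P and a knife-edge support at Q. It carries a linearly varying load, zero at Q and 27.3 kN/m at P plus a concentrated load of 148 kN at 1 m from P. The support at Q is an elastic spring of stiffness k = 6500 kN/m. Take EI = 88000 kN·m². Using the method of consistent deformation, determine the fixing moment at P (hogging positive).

Remove the prop at Q; the released (primary) structure is a cantilever built in at P.
Deflection at Q on the released cantilever, summing each load's contribution:
  triangular load, peak 27.3 at the fixed end: w₀L⁴/(30EI) = 3727/EI
  point load 148 at a = 1: Pa²(3L − a)/(6EI) = 567.3/EI
  δ_0 = 4295/EI
Tip deflection under a unit load at Q: L³/(3EI) = 170.7/EI.
With EI = 88000 kN·m²: δ_0 = 0.048803 m and δ_{QQ} = 0.001939 m/kN.
Compatibility — the spring shortens by R_Q/k under the reaction it provides: δ_0 − R_Q·δ_{QQ} = R_Q/k. With 1/k = 0.000154 m/kN, R_Q = δ_0 / (δ_{QQ} + 1/k) = 0.048803 / (0.001939 + 0.000154) = 23.31 kN.
Moment equilibrium about P: M_P = Σ(load moments about P) − R_Q·L = 439.2 − 23.31×8 = 252.7 kN·m.

M_P = 252.7 kN·m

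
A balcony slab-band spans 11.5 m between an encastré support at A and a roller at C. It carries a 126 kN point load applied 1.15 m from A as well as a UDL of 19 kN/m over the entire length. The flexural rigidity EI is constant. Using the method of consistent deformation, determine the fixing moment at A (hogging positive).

Take the reaction at C as the redundant and release it; the primary structure is a cantilever fixed at A.
Deflection at C on the released cantilever, summing each load's contribution:
  point load 126 at a = 1.15: Pa²(3L − a)/(6EI) = 926.2/EI
  UDL 19: wL⁴/(8EI) = 41539/EI
  δ_0 = 42465/EI
Flexibility coefficient — unit upward force at C: δ_{CC} = L³/(3EI) = 507/EI.
The prop prevents deflection at C: R_C = δ_0/δ_{CC} = 42465/507 = 83.76 kN.
Moment equilibrium about A: M_A = Σ(load moments about A) − R_C·L = 1401 − 83.76×11.5 = 438 kN·m.

M_A = 438 kN·m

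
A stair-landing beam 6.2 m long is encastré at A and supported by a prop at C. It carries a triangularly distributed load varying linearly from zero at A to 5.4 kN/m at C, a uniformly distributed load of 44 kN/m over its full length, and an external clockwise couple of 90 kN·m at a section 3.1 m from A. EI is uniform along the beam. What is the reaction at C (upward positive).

Choose R_C as the redundant. The primary structure is the cantilever fixed at A.
Deflection at C on the released cantilever, summing each load's contribution:
  triangular load, peak 5.4 at the free end: 11w₀L⁴/(120EI) = 731.4/EI
  UDL 44: wL⁴/(8EI) = 8127/EI
  clockwise couple 90 at a = 3.1: M₀a(2L − a)/(2EI) = 1297/EI
  δ_0 = 10156/EI
Tip deflection under a unit load at C: L³/(3EI) = 79.44/EI.
Compatibility at C: δ_0 − R_C·δ_{CC} = 0, so R_C = 10156/79.44 = 127.8 kN.

R_C = 127.8 kN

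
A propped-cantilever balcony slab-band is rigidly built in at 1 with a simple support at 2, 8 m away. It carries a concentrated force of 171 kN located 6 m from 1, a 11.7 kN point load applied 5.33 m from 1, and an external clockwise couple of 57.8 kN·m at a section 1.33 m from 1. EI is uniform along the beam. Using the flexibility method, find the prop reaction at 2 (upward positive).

Choose R_2 as the redundant. The primary structure is the cantilever fixed at 1.
Downward deflection at the released point 2 due to the loads:
  point load 171 at a = 6: Pa²(3L − a)/(6EI) = 18468/EI
  point load 11.7 at a = 5.33: Pa²(3L − a)/(6EI) = 1034/EI
  clockwise couple 57.8 at a = 1.33: M₀a(2L − a)/(2EI) = 563.9/EI
  δ_0 = 20066/EI
Tip deflection under a unit load at 2: L³/(3EI) = 170.7/EI.
Compatibility at 2: δ_0 − R_2·δ_{22} = 0, so R_2 = 20066/170.7 = 117.6 kN.

R_2 = 117.6 kN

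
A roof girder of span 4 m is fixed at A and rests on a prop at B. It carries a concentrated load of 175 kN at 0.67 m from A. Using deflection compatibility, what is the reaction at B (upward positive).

Release the roller at B. Primary structure: cantilever fixed at A.
Downward deflection at the released point B due to the loads:
  point load 175 at a = 0.67: Pa²(3L − a)/(6EI) = 148.3/EI
Flexibility coefficient — unit upward force at B: δ_{BB} = L³/(3EI) = 21.33/EI.
The prop prevents deflection at B: R_B = δ_0/δ_{BB} = 148.3/21.33 = 6.954 kN.

R_B = 6.954 kN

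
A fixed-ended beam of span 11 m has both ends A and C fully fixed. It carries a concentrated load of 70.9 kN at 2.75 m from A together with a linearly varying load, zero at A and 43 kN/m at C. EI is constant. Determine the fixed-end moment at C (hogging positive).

Take the two fixed-end moments M_A, M_C as redundants; the released structure is the simple span AC.
Simple-span end rotations at A and C under the given loads:
  at A: point load 70.9 at a = 2.75: Pab(L + b)/(6LEI) = 469.2/EI
  at C: point load 70.9 at a = 2.75: Pab(L + a)/(6LEI) = 335.1/EI
  at A: triangular load, peak 43: 7w₀L³/(360EI) = 1113/EI
  at C: triangular load, peak 43: w₀L³/(45EI) = 1272/EI
  θ_A0 = 1582/EI,  θ_C0 = 1607/EI
Flexibility coefficients: a unit moment at one end gives L/(3EI) there and L/(6EI) at the far end, so f₁₁ = f₂₂ = 3.667/EI and f₁₂ = f₂₁ = 1.833/EI.
Compatibility — zero rotation at each built-in end:
  3.667 M_A + 1.833 M_C = 1582
  1.833 M_A + 3.667 M_C = 1607
Solving the pair gives M_A = 283.1 kN·m and M_C = 296.7 kN·m (hogging).

M_C = 296.7 kN·m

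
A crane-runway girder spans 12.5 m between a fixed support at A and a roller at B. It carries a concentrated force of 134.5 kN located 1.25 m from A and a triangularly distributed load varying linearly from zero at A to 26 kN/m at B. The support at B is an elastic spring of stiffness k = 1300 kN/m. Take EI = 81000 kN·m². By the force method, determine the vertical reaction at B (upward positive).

Take the reaction at B as the redundant and release it; the primary structure is a cantilever fixed at A.
Primary-structure tip deflection at B by superposition:
  point load 134.5 at a = 1.25: Pa²(3L − a)/(6EI) = 1270/EI
  triangular load, peak 26 at the free end: 11w₀L⁴/(120EI) = 58187/EI
  δ_0 = 59457/EI
Tip deflection under a unit load at B: L³/(3EI) = 651/EI.
With EI = 81000 kN·m²: δ_0 = 0.73403 m and δ_{BB} = 0.008038 m/kN.
Compatibility — the spring shortens by R_B/k under the reaction it provides: δ_0 − R_B·δ_{BB} = R_B/k. With 1/k = 0.000769 m/kN, R_B = δ_0 / (δ_{BB} + 1/k) = 0.73403 / (0.008038 + 0.000769) = 83.35 kN.

R_B = 83.35 kN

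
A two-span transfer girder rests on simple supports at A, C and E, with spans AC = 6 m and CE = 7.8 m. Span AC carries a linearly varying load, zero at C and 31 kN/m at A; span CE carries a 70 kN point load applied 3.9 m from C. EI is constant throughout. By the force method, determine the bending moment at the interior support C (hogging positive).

Insert a hinge at C; M_C is the redundant, and each span becomes simply supported.
End slopes at the hinge C, treating each span as simply supported:
  span AC: triangular load, peak 31: 7w₀L³/(360EI) = 130.2/EI
  span CE: point load 70 at a = 3.9: Pab(L + b)/(6LEI) = 266.2/EI
  relative rotation θ_0 = (130.2 + 266.2)/EI = 396.4/EI
A unit hogging moment at C produces rotation L₁/(3EI) + L₂/(3EI) = 4.6/EI.
Compatibility: M_C·(L₁+L₂)/(3EI) = θ_0, giving M_C = 86.17 kN·m (hogging).

M_C = 86.17 kN·m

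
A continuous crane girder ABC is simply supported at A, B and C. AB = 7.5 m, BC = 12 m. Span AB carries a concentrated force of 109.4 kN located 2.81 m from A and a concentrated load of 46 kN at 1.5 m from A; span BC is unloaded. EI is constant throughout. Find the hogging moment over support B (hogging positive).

Take M_B as the redundant. Released structure: two simple spans AB and BC with a hinge at B.
End slopes at the hinge B, treating each span as simply supported:
  span AB: point load 109.4 at a = 2.81: Pab(L + a)/(6LEI) = 330.3/EI
  span AB: point load 46 at a = 1.5: Pab(L + a)/(6LEI) = 82.8/EI
  relative rotation θ_0 = (413.1 + 0)/EI = 413.1/EI
A unit hogging moment at B produces rotation L₁/(3EI) + L₂/(3EI) = 6.5/EI.
Slope continuity at B: θ_0 = M_B·6.5/EI, so M_B = 413.1/6.5 = 63.56 kN·m (hogging).

M_B = 63.56 kN·m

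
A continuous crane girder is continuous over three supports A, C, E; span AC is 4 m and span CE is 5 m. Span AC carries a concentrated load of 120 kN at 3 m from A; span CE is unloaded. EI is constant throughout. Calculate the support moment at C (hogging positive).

M_C = 35 kN·m

Take M_C as the redundant. Released structure: two simple spans AC and CE with a hinge at C.
Rotations at C on the released spans (each span's end-slope, ×1/EI):
  span AC: point load 120 at a = 3: Pab(L + a)/(6LEI) = 105/EI
  relative rotation θ_0 = (105 + 0)/EI = 105/EI
A unit hogging moment at C produces rotation L₁/(3EI) + L₂/(3EI) = 3/EI.
Slope continuity at C: θ_0 = M_C·3/EI, so M_C = 105/3 = 35 kN·m (hogging).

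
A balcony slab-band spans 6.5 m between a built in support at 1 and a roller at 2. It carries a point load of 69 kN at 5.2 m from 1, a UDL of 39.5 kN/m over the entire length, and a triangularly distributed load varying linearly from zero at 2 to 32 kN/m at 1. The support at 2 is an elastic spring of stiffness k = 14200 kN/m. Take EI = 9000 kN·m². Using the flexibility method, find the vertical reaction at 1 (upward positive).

Remove the prop at 2; the released (primary) structure is a cantilever built in at 1.
Downward deflection at the released point 2 due to the loads:
  point load 69 at a = 5.2: Pa²(3L − a)/(6EI) = 4447/EI
  UDL 39.5: wL⁴/(8EI) = 8814/EI
  triangular load, peak 32 at the fixed end: w₀L⁴/(30EI) = 1904/EI
  δ_0 = 15165/EI
Flexibility coefficient — unit upward force at 2: δ_{22} = L³/(3EI) = 91.54/EI.
With EI = 9000 kN·m²: δ_0 = 1.6849 m and δ_{22} = 0.010171 m/kN.
Compatibility — the spring shortens by R_2/k under the reaction it provides: δ_0 − R_2·δ_{22} = R_2/k. With 1/k = 0.00007 m/kN, R_2 = δ_0 / (δ_{22} + 1/k) = 1.6849 / (0.010171 + 0.00007) = 164.5 kN.
Vertical equilibrium: R_1 = ΣP − R_2 = 429.8 − 164.5 = 265.2 kN.

R_1 = 265.2 kN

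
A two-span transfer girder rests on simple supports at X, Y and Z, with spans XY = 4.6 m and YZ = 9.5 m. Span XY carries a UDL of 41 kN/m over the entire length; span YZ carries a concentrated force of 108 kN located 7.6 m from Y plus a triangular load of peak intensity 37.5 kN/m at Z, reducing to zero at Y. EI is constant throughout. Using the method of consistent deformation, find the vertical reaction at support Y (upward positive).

R_Y = 251 kN

Insert a hinge at Y; M_Y is the redundant, and each span becomes simply supported.
End slopes at the hinge Y, treating each span as simply supported:
  span XY: UDL 41: wL³/(24EI) = 166.3/EI
  span YZ: point load 108 at a = 7.6: Pab(L + b)/(6LEI) = 311.9/EI
  span YZ: triangular load, peak 37.5: 7w₀L³/(360EI) = 625.2/EI
  relative rotation θ_0 = (166.3 + 937.1)/EI = 1103/EI
A unit hogging moment at Y produces rotation L₁/(3EI) + L₂/(3EI) = 4.7/EI.
Compatibility: M_Y·(L₁+L₂)/(3EI) = θ_0, giving M_Y = 234.8 kN·m (hogging).
Span XY, ΣM about X with M_Y applied at Y: R_Y^{XY}·4.6 = 433.8 + 234.8, so R_Y^{XY} = 145.3 kN and R_X = 188.6 − 145.3 = 43.27 kN.
Span YZ, ΣM about Z: R_Y^{YZ}·9.5 = 769.3 + 234.8, so R_Y^{YZ} = 105.7 kN and R_Z = 286.1 − 105.7 = 180.4 kN.
R_Y = 145.3 + 105.7 = 251 kN.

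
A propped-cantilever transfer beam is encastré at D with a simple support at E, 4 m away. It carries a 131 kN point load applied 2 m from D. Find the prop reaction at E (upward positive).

Remove the prop at E; the released (primary) structure is a cantilever built in at D.
Deflection at E on the released cantilever, summing each load's contribution:
  point load 131 at a = 2: Pa²(3L − a)/(6EI) = 873.3/EI
Tip deflection under a unit load at E: L³/(3EI) = 21.33/EI.
Compatibility at E: δ_0 − R_E·δ_{EE} = 0, so R_E = 873.3/21.33 = 40.94 kN.

R_E = 40.94 kN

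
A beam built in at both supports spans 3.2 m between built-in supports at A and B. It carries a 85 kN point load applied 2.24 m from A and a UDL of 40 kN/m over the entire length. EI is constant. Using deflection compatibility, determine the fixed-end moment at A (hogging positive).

M_A = 51.27 kN·m

Take the two fixed-end moments M_A, M_B as redundants; the released structure is the simple span AB.
On the primary (simply-supported) span, the end slopes from the loading are:
  at A: point load 85 at a = 2.24: Pab(L + b)/(6LEI) = 39.6/EI
  at B: point load 85 at a = 2.24: Pab(L + a)/(6LEI) = 51.79/EI
  at A: UDL 40: wL³/(24EI) = 54.61/EI
  at B: UDL 40: wL³/(24EI) = 54.61/EI
  θ_A0 = 94.22/EI,  θ_B0 = 106.4/EI
Flexibility coefficients: a unit moment at one end gives L/(3EI) there and L/(6EI) at the far end, so f₁₁ = f₂₂ = 1.067/EI and f₁₂ = f₂₁ = 0.5333/EI.
Compatibility — zero rotation at each built-in end:
  1.067 M_A + 0.5333 M_B = 94.22
  0.5333 M_A + 1.067 M_B = 106.4
Solving the pair gives M_A = 51.27 kN·m and M_B = 74.12 kN·m (hogging).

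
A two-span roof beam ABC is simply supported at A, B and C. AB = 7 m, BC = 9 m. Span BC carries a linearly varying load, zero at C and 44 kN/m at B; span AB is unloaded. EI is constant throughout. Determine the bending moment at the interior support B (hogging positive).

Take M_B as the redundant. Released structure: two simple spans AB and BC with a hinge at B.
Discontinuity in slope at B on the released structure — sum the simple-span end rotations:
  span BC: triangular load, peak 44: w₀L³/(45EI) = 712.8/EI
  relative rotation θ_0 = (0 + 712.8)/EI = 712.8/EI
A unit hogging moment at B produces rotation L₁/(3EI) + L₂/(3EI) = 5.333/EI.
Compatibility: M_B·(L₁+L₂)/(3EI) = θ_0, giving M_B = 133.7 kN·m (hogging).

M_B = 133.7 kN·m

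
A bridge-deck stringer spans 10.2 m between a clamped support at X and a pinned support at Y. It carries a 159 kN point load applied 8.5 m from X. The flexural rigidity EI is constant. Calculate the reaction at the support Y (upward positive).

R_Y = 119.6 kN

Choose R_Y as the redundant. The primary structure is the cantilever fixed at X.
Downward deflection at the released point Y due to the loads:
  point load 159 at a = 8.5: Pa²(3L − a)/(6EI) = 42313/EI
Flexibility coefficient — unit upward force at Y: δ_{YY} = L³/(3EI) = 353.7/EI.
The prop prevents deflection at Y: R_Y = δ_0/δ_{YY} = 42313/353.7 = 119.6 kN.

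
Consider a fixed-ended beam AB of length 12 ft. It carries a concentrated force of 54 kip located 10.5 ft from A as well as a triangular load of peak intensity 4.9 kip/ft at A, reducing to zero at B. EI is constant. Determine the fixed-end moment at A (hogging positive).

Take the two fixed-end moments M_A, M_B as redundants; the released structure is the simple span AB.
On the primary (simply-supported) span, the end slopes from the loading are:
  at A: point load 54 at a = 10.5: Pab(L + b)/(6LEI) = 159.5/EI
  at B: point load 54 at a = 10.5: Pab(L + a)/(6LEI) = 265.8/EI
  at A: triangular load, peak 4.9: w₀L³/(45EI) = 188.2/EI
  at B: triangular load, peak 4.9: 7w₀L³/(360EI) = 164.6/EI
  θ_A0 = 347.6/EI,  θ_B0 = 430.4/EI
Flexibility coefficients: a unit moment at one end gives L/(3EI) there and L/(6EI) at the far end, so f₁₁ = f₂₂ = 4/EI and f₁₂ = f₂₁ = 2/EI.
Compatibility — zero rotation at each built-in end:
  4 M_A + 2 M_B = 347.6
  2 M_A + 4 M_B = 430.4
Solving the pair gives M_A = 44.14 kip·ft and M_B = 85.54 kip·ft (hogging).

M_A = 44.14 kip·ft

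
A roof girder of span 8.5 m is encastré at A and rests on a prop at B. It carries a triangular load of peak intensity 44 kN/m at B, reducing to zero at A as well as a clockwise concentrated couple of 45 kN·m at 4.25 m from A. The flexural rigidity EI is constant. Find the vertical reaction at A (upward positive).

Take the reaction at B as the redundant and release it; the primary structure is a cantilever fixed at A.
Downward deflection at the released point B due to the loads:
  triangular load, peak 44 at the free end: 11w₀L⁴/(120EI) = 21054/EI
  clockwise couple 45 at a = 4.25: M₀a(2L − a)/(2EI) = 1219/EI
  δ_0 = 22273/EI
Flexibility coefficient — unit upward force at B: δ_{BB} = L³/(3EI) = 204.7/EI.
The prop prevents deflection at B: R_B = δ_0/δ_{BB} = 22273/204.7 = 108.8 kN.
Vertical equilibrium: R_A = ΣP − R_B = 187 − 108.8 = 78.19 kN.

R_A = 78.19 kN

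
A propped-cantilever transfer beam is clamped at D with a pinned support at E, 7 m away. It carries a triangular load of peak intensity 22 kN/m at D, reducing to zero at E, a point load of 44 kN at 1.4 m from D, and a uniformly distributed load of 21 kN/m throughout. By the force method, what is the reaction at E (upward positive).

Take the reaction at E as the redundant and release it; the primary structure is a cantilever fixed at D.
Deflection at E on the released cantilever, summing each load's contribution:
  triangular load, peak 22 at the fixed end: w₀L⁴/(30EI) = 1761/EI
  point load 44 at a = 1.4: Pa²(3L − a)/(6EI) = 281.7/EI
  UDL 21: wL⁴/(8EI) = 6303/EI
  δ_0 = 8345/EI
Tip deflection under a unit load at E: L³/(3EI) = 114.3/EI.
Compatibility at E: δ_0 − R_E·δ_{EE} = 0, so R_E = 8345/114.3 = 72.99 kN.

R_E = 72.99 kN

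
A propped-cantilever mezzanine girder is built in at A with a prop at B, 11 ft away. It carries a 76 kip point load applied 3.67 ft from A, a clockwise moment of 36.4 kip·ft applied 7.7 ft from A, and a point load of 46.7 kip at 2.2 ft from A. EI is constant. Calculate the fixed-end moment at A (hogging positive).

M_A = 215.5 kip·ft

Take the reaction at B as the redundant and release it; the primary structure is a cantilever fixed at A.
Free-end deflection of the primary structure under the applied loading (downward +):
  point load 76 at a = 3.67: Pa²(3L − a)/(6EI) = 5004/EI
  clockwise couple 36.4 at a = 7.7: M₀a(2L − a)/(2EI) = 2004/EI
  point load 46.7 at a = 2.2: Pa²(3L − a)/(6EI) = 1160/EI
  δ_0 = 8168/EI
Flexibility coefficient — unit upward force at B: δ_{BB} = L³/(3EI) = 443.7/EI.
The prop prevents deflection at B: R_B = δ_0/δ_{BB} = 8168/443.7 = 18.41 kip.
Moment equilibrium about A: M_A = Σ(load moments about A) − R_B·L = 418.1 − 18.41×11 = 215.5 kip·ft.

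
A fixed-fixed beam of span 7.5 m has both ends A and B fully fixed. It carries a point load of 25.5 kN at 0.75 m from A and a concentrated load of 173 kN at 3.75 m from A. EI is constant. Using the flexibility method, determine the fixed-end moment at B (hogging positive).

M_B = 163.9 kN·m

Release both end moments; the primary structure is a simply-supported span AB with redundants M_A and M_B.
Simple-span end rotations at A and B under the given loads:
  at A: point load 25.5 at a = 0.75: Pab(L + b)/(6LEI) = 40.88/EI
  at B: point load 25.5 at a = 0.75: Pab(L + a)/(6LEI) = 23.67/EI
  at A: point load 173 at a = 3.75: Pab(L + b)/(6LEI) = 608.2/EI
  at B: point load 173 at a = 3.75: Pab(L + a)/(6LEI) = 608.2/EI
  θ_A0 = 649.1/EI,  θ_B0 = 631.9/EI
Flexibility coefficients: a unit moment at one end gives L/(3EI) there and L/(6EI) at the far end, so f₁₁ = f₂₂ = 2.5/EI and f₁₂ = f₂₁ = 1.25/EI.
Compatibility — zero rotation at each built-in end:
  2.5 M_A + 1.25 M_B = 649.1
  1.25 M_A + 2.5 M_B = 631.9
Solving the pair gives M_A = 177.7 kN·m and M_B = 163.9 kN·m (hogging).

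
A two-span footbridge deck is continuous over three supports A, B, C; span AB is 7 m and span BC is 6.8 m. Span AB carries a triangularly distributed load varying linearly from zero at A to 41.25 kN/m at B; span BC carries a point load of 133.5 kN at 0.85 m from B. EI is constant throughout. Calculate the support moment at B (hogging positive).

Take M_B as the redundant. Released structure: two simple spans AB and BC with a hinge at B.
Rotations at B on the released spans (each span's end-slope, ×1/EI):
  span AB: triangular load, peak 41.25: w₀L³/(45EI) = 314.4/EI
  span BC: point load 133.5 at a = 0.85: Pab(L + b)/(6LEI) = 211/EI
  relative rotation θ_0 = (314.4 + 211)/EI = 525.4/EI
A unit hogging moment at B produces rotation L₁/(3EI) + L₂/(3EI) = 4.6/EI.
Compatibility: M_B·(L₁+L₂)/(3EI) = θ_0, giving M_B = 114.2 kN·m (hogging).

M_B = 114.2 kN·m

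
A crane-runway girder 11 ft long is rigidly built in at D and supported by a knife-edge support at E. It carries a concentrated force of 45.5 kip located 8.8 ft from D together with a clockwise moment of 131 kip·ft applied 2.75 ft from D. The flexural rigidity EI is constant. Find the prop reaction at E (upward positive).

R_E = 39.85 kip

Release the roller at E. Primary structure: cantilever fixed at D.
Deflection at E on the released cantilever, summing each load's contribution:
  point load 45.5 at a = 8.8: Pa²(3L − a)/(6EI) = 14212/EI
  clockwise couple 131 at a = 2.75: M₀a(2L − a)/(2EI) = 3467/EI
  δ_0 = 17679/EI
Flexibility coefficient — unit upward force at E: δ_{EE} = L³/(3EI) = 443.7/EI.
Compatibility at E: δ_0 − R_E·δ_{EE} = 0, so R_E = 17679/443.7 = 39.85 kip.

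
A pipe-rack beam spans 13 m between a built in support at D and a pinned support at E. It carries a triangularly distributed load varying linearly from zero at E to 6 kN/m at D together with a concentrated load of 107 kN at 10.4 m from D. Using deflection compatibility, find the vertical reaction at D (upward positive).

R_D = 62.87 kN

Remove the prop at E; the released (primary) structure is a cantilever built in at D.
Deflection at E on the released cantilever, summing each load's contribution:
  triangular load, peak 6 at the fixed end: w₀L⁴/(30EI) = 5712/EI
  point load 107 at a = 10.4: Pa²(3L − a)/(6EI) = 55165/EI
  δ_0 = 60877/EI
Tip deflection under a unit load at E: L³/(3EI) = 732.3/EI.
Compatibility at E: δ_0 − R_E·δ_{EE} = 0, so R_E = 60877/732.3 = 83.13 kN.
Vertical equilibrium: R_D = ΣP − R_E = 146 − 83.13 = 62.87 kN.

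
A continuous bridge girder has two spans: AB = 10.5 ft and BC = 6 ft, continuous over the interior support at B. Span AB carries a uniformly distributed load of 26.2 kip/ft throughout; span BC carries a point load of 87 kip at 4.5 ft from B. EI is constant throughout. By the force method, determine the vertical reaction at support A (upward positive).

Release continuity at B by inserting a hinge; the redundant is the internal moment M_B. The primary structure is two simply-supported spans AB and BC.
Rotations at B on the released spans (each span's end-slope, ×1/EI):
  span AB: UDL 26.2: wL³/(24EI) = 1264/EI
  span BC: point load 87 at a = 4.5: Pab(L + b)/(6LEI) = 122.3/EI
  relative rotation θ_0 = (1264 + 122.3)/EI = 1386/EI
A unit hogging moment at B produces rotation L₁/(3EI) + L₂/(3EI) = 5.5/EI.
Compatibility: M_B·(L₁+L₂)/(3EI) = θ_0, giving M_B = 252 kip·ft (hogging).
Span AB, ΣM about A with M_B applied at B: R_B^{AB}·10.5 = 1444 + 252, so R_B^{AB} = 161.6 kip and R_A = 275.1 − 161.6 = 113.5 kip.

R_A = 113.5 kip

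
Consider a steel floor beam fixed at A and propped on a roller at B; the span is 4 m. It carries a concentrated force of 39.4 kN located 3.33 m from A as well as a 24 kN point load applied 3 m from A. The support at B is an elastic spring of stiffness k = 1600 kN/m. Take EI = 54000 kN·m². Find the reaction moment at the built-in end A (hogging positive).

Remove the prop at B; the released (primary) structure is a cantilever built in at A.
Downward deflection at the released point B due to the loads:
  point load 39.4 at a = 3.33: Pa²(3L − a)/(6EI) = 631.3/EI
  point load 24 at a = 3: Pa²(3L − a)/(6EI) = 324/EI
  δ_0 = 955.3/EI
Flexibility coefficient — unit upward force at B: δ_{BB} = L³/(3EI) = 21.33/EI.
With EI = 54000 kN·m²: δ_0 = 0.017691 m and δ_{BB} = 0.000395 m/kN.
Compatibility — the spring shortens by R_B/k under the reaction it provides: δ_0 − R_B·δ_{BB} = R_B/k. With 1/k = 0.000625 m/kN, R_B = δ_0 / (δ_{BB} + 1/k) = 0.017691 / (0.000395 + 0.000625) = 17.34 kN.
Moment equilibrium about A: M_A = Σ(load moments about A) − R_B·L = 203.2 − 17.34×4 = 133.8 kN·m.

M_A = 133.8 kN·m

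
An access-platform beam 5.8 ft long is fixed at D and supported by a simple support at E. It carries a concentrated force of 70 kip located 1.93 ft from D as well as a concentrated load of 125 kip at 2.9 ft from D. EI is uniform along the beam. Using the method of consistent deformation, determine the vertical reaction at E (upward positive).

R_E = 49.4 kip

Choose R_E as the redundant. The primary structure is the cantilever fixed at D.
Downward deflection at the released point E due to the loads:
  point load 70 at a = 1.93: Pa²(3L − a)/(6EI) = 672.3/EI
  point load 125 at a = 2.9: Pa²(3L − a)/(6EI) = 2541/EI
  δ_0 = 3213/EI
Flexibility coefficient — unit upward force at E: δ_{EE} = L³/(3EI) = 65.04/EI.
Compatibility at E: δ_0 − R_E·δ_{EE} = 0, so R_E = 3213/65.04 = 49.4 kip.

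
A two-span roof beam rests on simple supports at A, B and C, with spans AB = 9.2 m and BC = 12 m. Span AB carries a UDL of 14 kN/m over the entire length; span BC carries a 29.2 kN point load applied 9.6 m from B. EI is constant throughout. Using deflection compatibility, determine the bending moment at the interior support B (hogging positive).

M_B = 83.32 kN·m

Insert a hinge at B; M_B is the redundant, and each span becomes simply supported.
Rotations at B on the released spans (each span's end-slope, ×1/EI):
  span AB: UDL 14: wL³/(24EI) = 454.2/EI
  span BC: point load 29.2 at a = 9.6: Pab(L + b)/(6LEI) = 134.6/EI
  relative rotation θ_0 = (454.2 + 134.6)/EI = 588.8/EI
A unit hogging moment at B produces rotation L₁/(3EI) + L₂/(3EI) = 7.067/EI.
Slope continuity at B: θ_0 = M_B·7.067/EI, so M_B = 588.8/7.067 = 83.32 kN·m (hogging).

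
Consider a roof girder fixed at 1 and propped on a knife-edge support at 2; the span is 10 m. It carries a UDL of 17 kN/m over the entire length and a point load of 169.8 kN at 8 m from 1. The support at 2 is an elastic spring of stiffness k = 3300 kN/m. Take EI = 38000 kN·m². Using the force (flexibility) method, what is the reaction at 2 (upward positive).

R_2 = 177.2 kN

Choose R_2 as the redundant. The primary structure is the cantilever fixed at 1.
Primary-structure tip deflection at 2 by superposition:
  UDL 17: wL⁴/(8EI) = 21250/EI
  point load 169.8 at a = 8: Pa²(3L − a)/(6EI) = 39846/EI
  δ_0 = 61096/EI
Tip deflection under a unit load at 2: L³/(3EI) = 333.3/EI.
With EI = 38000 kN·m²: δ_0 = 1.6078 m and δ_{22} = 0.008772 m/kN.
Compatibility — the spring shortens by R_2/k under the reaction it provides: δ_0 − R_2·δ_{22} = R_2/k. With 1/k = 0.000303 m/kN, R_2 = δ_0 / (δ_{22} + 1/k) = 1.6078 / (0.008772 + 0.000303) = 177.2 kN.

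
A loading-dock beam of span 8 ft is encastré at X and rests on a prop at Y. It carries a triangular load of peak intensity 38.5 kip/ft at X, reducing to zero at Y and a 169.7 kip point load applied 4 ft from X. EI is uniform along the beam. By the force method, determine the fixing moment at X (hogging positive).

M_X = 418.8 kip·ft

Take the reaction at Y as the redundant and release it; the primary structure is a cantilever fixed at X.
Deflection at Y on the released cantilever, summing each load's contribution:
  triangular load, peak 38.5 at the fixed end: w₀L⁴/(30EI) = 5257/EI
  point load 169.7 at a = 4: Pa²(3L − a)/(6EI) = 9051/EI
  δ_0 = 14307/EI
Tip deflection under a unit load at Y: L³/(3EI) = 170.7/EI.
Compatibility at Y: δ_0 − R_Y·δ_{YY} = 0, so R_Y = 14307/170.7 = 83.83 kip.
Moment equilibrium about X: M_X = Σ(load moments about X) − R_Y·L = 1089 − 83.83×8 = 418.8 kip·ft.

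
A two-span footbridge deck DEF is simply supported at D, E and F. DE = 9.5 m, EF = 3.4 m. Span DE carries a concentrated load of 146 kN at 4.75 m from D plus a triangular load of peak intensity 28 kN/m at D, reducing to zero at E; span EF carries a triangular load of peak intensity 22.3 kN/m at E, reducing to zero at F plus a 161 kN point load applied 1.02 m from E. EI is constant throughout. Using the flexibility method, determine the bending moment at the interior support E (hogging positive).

M_E = 330.4 kN·m

Release continuity at E by inserting a hinge; the redundant is the internal moment M_E. The primary structure is two simply-supported spans DE and EF.
Rotations at E on the released spans (each span's end-slope, ×1/EI):
  span DE: point load 146 at a = 4.75: Pab(L + a)/(6LEI) = 823.5/EI
  span DE: triangular load, peak 28: 7w₀L³/(360EI) = 466.8/EI
  span EF: triangular load, peak 22.3: w₀L³/(45EI) = 19.48/EI
  span EF: point load 161 at a = 1.02: Pab(L + b)/(6LEI) = 110.7/EI
  relative rotation θ_0 = (1290 + 130.2)/EI = 1421/EI
A unit hogging moment at E produces rotation L₁/(3EI) + L₂/(3EI) = 4.3/EI.
Compatibility: M_E·(L₁+L₂)/(3EI) = θ_0, giving M_E = 330.4 kN·m (hogging).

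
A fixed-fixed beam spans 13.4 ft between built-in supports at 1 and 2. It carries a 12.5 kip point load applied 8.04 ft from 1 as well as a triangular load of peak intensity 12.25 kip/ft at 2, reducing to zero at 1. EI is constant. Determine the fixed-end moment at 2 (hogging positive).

Release both end moments; the primary structure is a simply-supported span 12 with redundants M_1 and M_2.
On the primary (simply-supported) span, the end slopes from the loading are:
  at 1: point load 12.5 at a = 8.04: Pab(L + b)/(6LEI) = 125.7/EI
  at 2: point load 12.5 at a = 8.04: Pab(L + a)/(6LEI) = 143.6/EI
  at 1: triangular load, peak 12.25: 7w₀L³/(360EI) = 573.1/EI
  at 2: triangular load, peak 12.25: w₀L³/(45EI) = 655/EI
  θ_10 = 698.8/EI,  θ_20 = 798.6/EI
Flexibility coefficients: a unit moment at one end gives L/(3EI) there and L/(6EI) at the far end, so f₁₁ = f₂₂ = 4.467/EI and f₁₂ = f₂₁ = 2.233/EI.
Compatibility — zero rotation at each built-in end:
  4.467 M_1 + 2.233 M_2 = 698.8
  2.233 M_1 + 4.467 M_2 = 798.6
Solving the pair gives M_1 = 89.4 kip·ft and M_2 = 134.1 kip·ft (hogging).

M_2 = 134.1 kip·ft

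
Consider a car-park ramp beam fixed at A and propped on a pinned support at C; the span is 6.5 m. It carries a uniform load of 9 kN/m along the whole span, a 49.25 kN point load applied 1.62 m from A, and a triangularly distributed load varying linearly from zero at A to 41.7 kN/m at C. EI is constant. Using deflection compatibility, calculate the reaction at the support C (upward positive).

Take the reaction at C as the redundant and release it; the primary structure is a cantilever fixed at A.
Primary-structure tip deflection at C by superposition:
  UDL 9: wL⁴/(8EI) = 2008/EI
  point load 49.25 at a = 1.62: Pa²(3L − a)/(6EI) = 385.2/EI
  triangular load, peak 41.7 at the free end: 11w₀L⁴/(120EI) = 6823/EI
  δ_0 = 9217/EI
Flexibility coefficient — unit upward force at C: δ_{CC} = L³/(3EI) = 91.54/EI.
Compatibility at C: δ_0 − R_C·δ_{CC} = 0, so R_C = 9217/91.54 = 100.7 kN.

R_C = 100.7 kN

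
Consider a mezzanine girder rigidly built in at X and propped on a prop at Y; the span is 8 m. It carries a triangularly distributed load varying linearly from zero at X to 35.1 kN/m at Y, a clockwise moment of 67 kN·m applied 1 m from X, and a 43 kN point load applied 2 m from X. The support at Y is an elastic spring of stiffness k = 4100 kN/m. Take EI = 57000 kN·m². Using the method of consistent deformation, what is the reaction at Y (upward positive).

R_Y = 77.54 kN

Release the roller at Y. Primary structure: cantilever fixed at X.
Primary-structure tip deflection at Y by superposition:
  triangular load, peak 35.1 at the free end: 11w₀L⁴/(120EI) = 13179/EI
  clockwise couple 67 at a = 1: M₀a(2L − a)/(2EI) = 502.5/EI
  point load 43 at a = 2: Pa²(3L − a)/(6EI) = 630.7/EI
  δ_0 = 14312/EI
Flexibility coefficient — unit upward force at Y: δ_{YY} = L³/(3EI) = 170.7/EI.
With EI = 57000 kN·m²: δ_0 = 0.25109 m and δ_{YY} = 0.002994 m/kN.
Compatibility — the spring shortens by R_Y/k under the reaction it provides: δ_0 − R_Y·δ_{YY} = R_Y/k. With 1/k = 0.000244 m/kN, R_Y = δ_0 / (δ_{YY} + 1/k) = 0.25109 / (0.002994 + 0.000244) = 77.54 kN.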